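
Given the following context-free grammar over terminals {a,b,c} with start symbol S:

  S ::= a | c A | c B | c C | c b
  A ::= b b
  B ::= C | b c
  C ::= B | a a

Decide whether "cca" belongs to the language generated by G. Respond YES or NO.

Convert to CNF:
  S -> T2 A | T2 B | T2 C | T2 T0 | a
  A -> T0 T0
  B -> T0 T2 | T1 T1
  C -> T0 T2 | T1 T1
  T0 -> b
  T1 -> a
  T2 -> c

CYK table (by increasing span):
  T[0,0] 'c' = {T2}  orig:{}
  T[1,1] 'c' = {T2}  orig:{}
  T[2,2] 'a' = {S,T1}  orig:{S}
  T[0,1] 'cc' = ∅
  T[1,2] 'ca' = ∅
  T[0,2] 'cca' = ∅

S ∉ T[0,2] ⇒ NO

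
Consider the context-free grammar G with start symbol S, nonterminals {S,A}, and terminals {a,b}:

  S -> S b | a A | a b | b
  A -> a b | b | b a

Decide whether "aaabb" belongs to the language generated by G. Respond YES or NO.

Convert to CNF:
  S -> S T1 | T0 A | T0 T1 | b
  A -> T0 T1 | T1 T0 | b
  T0 -> a
  T1 -> b

Fill CYK table bottom-up:
  cell(0,0) a: {T0}  orig:{}
  cell(1,1) a: {T0}  orig:{}
  cell(2,2) a: {T0}  orig:{}
  cell(3,3) b: {A,S,T1}  orig:{A,S}
  cell(4,4) b: {A,S,T1}  orig:{A,S}
  cell(0,1) aa: ∅
  cell(1,2) aa: ∅
  cell(2,3) ab: {A,S}
  cell(3,4) bb: {S}
  cell(0,2) aaa: ∅
  cell(1,3) aab: {S}
  cell(2,4) abb: {S}
  cell(0,3) aaab: ∅
  cell(1,4) aabb: {S}
  cell(0,4) aaabb: ∅

S ∉ T[0,4] ⇒ NO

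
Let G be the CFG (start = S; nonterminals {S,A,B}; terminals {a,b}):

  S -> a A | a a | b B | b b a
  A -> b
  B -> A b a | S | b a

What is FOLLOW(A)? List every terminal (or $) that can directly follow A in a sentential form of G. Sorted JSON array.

Compute FIRST by fixpoint:
[1]
  A via A→b: +{b}
  B via B→A b a: +{b}
  S via S→a A: +{a}
  S via S→b B: +{b}
  FIRST(S)={a,b}  FIRST(A)={b}  FIRST(B)={b}
[2]
  B via B→S: +{a}
  FIRST(S)={a,b}  FIRST(A)={b}  FIRST(B)={a,b}
[3] done
  FIRST(S)={a,b}  FIRST(A)={b}  FIRST(B)={a,b}

FOLLOW sets:
seed FOLLOW(S) with $
[1]
  B→A b a: FOLLOW(A) ⊇ FIRST(b) = {b}; new: +{b}
  S→a A: FOLLOW(A) ⊇ FOLLOW(S) ⊇ {$}; new: +{$}
  S→b B: FOLLOW(B) ⊇ FOLLOW(S) ⊇ {$}; new: +{$}
  FOLLOW(S)={$}  FOLLOW(A)={$,b}  FOLLOW(B)={$}
[2] — fixpoint
  FOLLOW(S)={$}  FOLLOW(A)={$,b}  FOLLOW(B)={$}

FOLLOW(A) = ["$", "b"]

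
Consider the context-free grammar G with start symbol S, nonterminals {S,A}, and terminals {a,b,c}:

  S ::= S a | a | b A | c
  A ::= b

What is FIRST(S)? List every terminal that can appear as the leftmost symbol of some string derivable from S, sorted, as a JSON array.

FIRST sets, iterate to fixpoint:
iter 1:
  A via A→b: +{b}
  S via S→a: +{a}
  S via S→b A: +{b}
  S via S→c: +{c}
  FIRST[S]={a,b,c}  FIRST[A]={b}
iter 2: done
  FIRST[S]={a,b,c}  FIRST[A]={b}

FIRST(S) = ["a", "b", "c"]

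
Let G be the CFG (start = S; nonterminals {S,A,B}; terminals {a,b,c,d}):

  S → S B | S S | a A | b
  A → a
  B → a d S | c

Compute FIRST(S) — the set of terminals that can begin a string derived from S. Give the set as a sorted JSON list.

FIRST iteration:
[1]
  A via A→a: +{a}
  B via B→a d S: +{a}
  B via B→c: +{c}
  S via S→a A: +{a}
  S via S→b: +{b}
  FIRST[S]={a,b}  FIRST[A]={a}  FIRST[B]={a,c}
[2] (no change)
  FIRST[S]={a,b}  FIRST[A]={a}  FIRST[B]={a,c}

FIRST(S) = ["a", "b"]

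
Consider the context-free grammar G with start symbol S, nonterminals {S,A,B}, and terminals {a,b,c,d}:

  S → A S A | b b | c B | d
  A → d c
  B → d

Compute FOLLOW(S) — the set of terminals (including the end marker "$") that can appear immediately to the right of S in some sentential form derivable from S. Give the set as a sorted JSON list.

Compute FIRST by fixpoint:
round 1:
  A via A→d c: +{d}
  B via B→d: +{d}
  S via S→A S A: +{d}
  S via S→b b: +{b}
  S via S→c B: +{c}
  S: {b,c,d}  A: {d}  B: {d}
round 2: done
  S: {b,c,d}  A: {d}  B: {d}

FOLLOW sets:
seed FOLLOW(S) with $
round 1:
  S→A S A: FOLLOW(A) ⊇ FIRST(S) = {b,c,d}; new: +{b,c,d}
  S→A S A: FOLLOW(S) ⊇ FIRST(A) = {d}; new: +{d}
  S→A S A: FOLLOW(A) ⊇ FOLLOW(S) ⊇ {$,d}; new: +{$}
  S→c B: FOLLOW(B) ⊇ FOLLOW(S) ⊇ {$,d}; new: +{$,d}
  S: {$,d}  A: {$,b,c,d}  B: {$,d}
round 2: — fixpoint
  S: {$,d}  A: {$,b,c,d}  B: {$,d}

FOLLOW(S) = ["$", "d"]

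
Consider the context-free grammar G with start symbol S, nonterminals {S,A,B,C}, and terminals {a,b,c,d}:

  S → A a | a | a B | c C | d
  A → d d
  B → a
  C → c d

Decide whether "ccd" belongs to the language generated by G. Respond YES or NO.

Convert to CNF:
  S -> A T2 | T1 C | T2 B | a | d
  A -> T0 T0
  B -> a
  C -> T1 T0
  T0 -> d
  T1 -> c
  T2 -> a

Fill CYK table bottom-up:
  [0..0]={T1}  "c"  orig:{}
  [1..1]={T1}  "c"  orig:{}
  [2..2]={S,T0}  "d"  orig:{S}
  [0..1]=∅  "cc"
  [1..2]={C}  "cd"
  [0..2]={S}  "ccd"

S ∈ T[0,2] ⇒ YES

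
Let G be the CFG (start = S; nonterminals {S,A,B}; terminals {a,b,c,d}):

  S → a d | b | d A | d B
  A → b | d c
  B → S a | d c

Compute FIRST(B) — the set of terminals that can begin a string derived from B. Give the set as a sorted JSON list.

Compute FIRST by fixpoint:
round 1:
  A via A→b: +{b}
  A via A→d c: +{d}
  B via B→d c: +{d}
  S via S→a d: +{a}
  S via S→b: +{b}
  S via S→d A: +{d}
  FIRST(S)={a,b,d}  FIRST(A)={b,d}  FIRST(B)={d}
round 2:
  B via B→S a: +{a,b}
  FIRST(S)={a,b,d}  FIRST(A)={b,d}  FIRST(B)={a,b,d}
round 3: (no change)
  FIRST(S)={a,b,d}  FIRST(A)={b,d}  FIRST(B)={a,b,d}

FIRST(B) = ["a", "b", "d"]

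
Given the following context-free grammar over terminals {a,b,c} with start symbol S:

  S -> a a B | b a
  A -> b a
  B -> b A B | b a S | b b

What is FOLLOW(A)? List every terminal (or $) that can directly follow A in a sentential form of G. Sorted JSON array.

FIRST iteration:
round 1:
  A via A→b a: +{b}
  B via B→b A B: +{b}
  S via S→a a B: +{a}
  S via S→b a: +{b}
  FIRST(S)={a,b}  FIRST(A)={b}  FIRST(B)={b}
round 2: (stable)
  FIRST(S)={a,b}  FIRST(A)={b}  FIRST(B)={b}

FOLLOW iteration:
seed FOLLOW(S) with $
pass 1:
  B→b A B: FOLLOW(A) ⊇ FIRST(B) = {b}; new: +{b}
  S→a a B: FOLLOW(B) ⊇ FOLLOW(S) ⊇ {$}; new: +{$}
  S: {$}  A: {b}  B: {$}
pass 2: done
  S: {$}  A: {b}  B: {$}

FOLLOW(A) = ["b"]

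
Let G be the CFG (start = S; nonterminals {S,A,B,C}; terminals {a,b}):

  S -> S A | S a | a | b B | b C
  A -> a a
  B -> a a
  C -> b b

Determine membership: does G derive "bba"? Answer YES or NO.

CNF form of G:
  S -> S A | S T0 | T1 B | T1 C | a
  A -> T0 T0
  B -> T0 T0
  C -> T1 T1
  T0 -> a
  T1 -> b

CYK fill:
  cell(0,0) b: {T1}  orig:{}
  cell(1,1) b: {T1}  orig:{}
  cell(2,2) a: {S,T0}  orig:{S}
  cell(0,1) bb: {C}
  cell(1,2) ba: ∅
  cell(0,2) bba: ∅

S ∉ T[0,2] ⇒ NO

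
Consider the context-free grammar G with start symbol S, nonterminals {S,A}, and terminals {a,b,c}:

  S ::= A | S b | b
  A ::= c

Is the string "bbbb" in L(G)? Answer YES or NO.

Convert to CNF:
  S -> S T0 | b | c
  A -> c
  T0 -> b

Fill CYK table bottom-up:
  T[0,0] 'b' = {S,T0}  orig:{S}
  T[1,1] 'b' = {S,T0}  orig:{S}
  T[2,2] 'b' = {S,T0}  orig:{S}
  T[3,3] 'b' = {S,T0}  orig:{S}
  T[0,1] 'bb' = {S}
  T[1,2] 'bb' = {S}
  T[2,3] 'bb' = {S}
  T[0,2] 'bbb' = {S}
  T[1,3] 'bbb' = {S}
  T[0,3] 'bbbb' = {S}

S ∈ T[0,3] ⇒ YES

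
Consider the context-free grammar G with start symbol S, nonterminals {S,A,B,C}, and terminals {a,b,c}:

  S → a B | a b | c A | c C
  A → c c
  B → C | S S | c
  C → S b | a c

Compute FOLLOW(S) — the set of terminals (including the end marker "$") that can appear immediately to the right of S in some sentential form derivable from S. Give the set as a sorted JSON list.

FIRST iteration:
iter 1:
  A via A→c c: +{c}
  B via B→c: +{c}
  C via C→a c: +{a}
  S via S→a B: +{a}
  S via S→c A: +{c}
  S: {a,c}  A: {c}  B: {c}  C: {a}
iter 2:
  B via B→C: +{a}
  C via C→S b: +{c}
  S: {a,c}  A: {c}  B: {a,c}  C: {a,c}
iter 3: done
  S: {a,c}  A: {c}  B: {a,c}  C: {a,c}

FOLLOW sets:
initialize: $ ∈ FOLLOW(S)
pass 1:
  B→S S: FOLLOW(S) ⊇ FIRST(S) = {a,c}; new: +{a,c}
  C→S b: FOLLOW(S) ⊇ FIRST(b) = {b}; new: +{b}
  S→a B: FOLLOW(B) ⊇ FOLLOW(S) ⊇ {$,a,b,c}; new: +{$,a,b,c}
  S→c A: FOLLOW(A) ⊇ FOLLOW(S) ⊇ {$,a,b,c}; new: +{$,a,b,c}
  S→c C: FOLLOW(C) ⊇ FOLLOW(S) ⊇ {$,a,b,c}; new: +{$,a,b,c}
  FOLLOW[S]={$,a,b,c}  FOLLOW[A]={$,a,b,c}  FOLLOW[B]={$,a,b,c}  FOLLOW[C]={$,a,b,c}
pass 2: (stable)
  FOLLOW[S]={$,a,b,c}  FOLLOW[A]={$,a,b,c}  FOLLOW[B]={$,a,b,c}  FOLLOW[C]={$,a,b,c}

FOLLOW(S) = ["$", "a", "b", "c"]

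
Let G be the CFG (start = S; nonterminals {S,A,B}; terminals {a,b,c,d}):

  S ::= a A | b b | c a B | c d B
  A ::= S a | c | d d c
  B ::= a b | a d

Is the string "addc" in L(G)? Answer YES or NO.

CNF form of G:
  S -> T0 A | T2 X5 | T2 X6 | T3 T3
  A -> S T0 | T1 X4 | c
  B -> T0 T1 | T0 T3
  T0 -> a
  T1 -> d
  T2 -> c
  T3 -> b
  X4 -> T1 T2
  X5 -> T0 B
  X6 -> T1 B

Fill CYK table bottom-up:
  [0..0]={T0}  "a"  orig:{}
  [1..1]={T1}  "d"  orig:{}
  [2..2]={T1}  "d"  orig:{}
  [3..3]={A,T2}  "c"  orig:{A}
  [0..1]={B}  "ad"
  [1..2]=∅  "dd"
  [2..3]={X4}  "dc"  orig:{}
  [0..2]=∅  "add"
  [1..3]={A}  "ddc"
  [0..3]={S}  "addc"

S ∈ T[0,3] ⇒ YES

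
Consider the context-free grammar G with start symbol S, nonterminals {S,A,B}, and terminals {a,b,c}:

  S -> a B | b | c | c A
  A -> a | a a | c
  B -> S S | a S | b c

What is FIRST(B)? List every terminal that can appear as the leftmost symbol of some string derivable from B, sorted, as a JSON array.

FIRST sets, iterate to fixpoint:
round 1:
  A via A→a: +{a}
  A via A→c: +{c}
  B via B→a S: +{a}
  B via B→b c: +{b}
  S via S→a B: +{a}
  S via S→b: +{b}
  S via S→c: +{c}
  FIRST[S]={a,b,c}  FIRST[A]={a,c}  FIRST[B]={a,b}
round 2:
  B via B→S S: +{c}
  FIRST[S]={a,b,c}  FIRST[A]={a,c}  FIRST[B]={a,b,c}
round 3: (no change)
  FIRST[S]={a,b,c}  FIRST[A]={a,c}  FIRST[B]={a,b,c}

FIRST(B) = ["a", "b", "c"]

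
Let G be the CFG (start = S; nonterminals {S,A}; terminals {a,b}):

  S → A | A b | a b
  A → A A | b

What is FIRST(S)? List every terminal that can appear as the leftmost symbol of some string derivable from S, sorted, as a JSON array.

FIRST iteration:
round 1:
  A via A→b: +{b}
  S via S→A: +{b}
  S via S→a b: +{a}
  FIRST[S]={a,b}  FIRST[A]={b}
round 2: (no change)
  FIRST[S]={a,b}  FIRST[A]={b}

FIRST(S) = ["a", "b"]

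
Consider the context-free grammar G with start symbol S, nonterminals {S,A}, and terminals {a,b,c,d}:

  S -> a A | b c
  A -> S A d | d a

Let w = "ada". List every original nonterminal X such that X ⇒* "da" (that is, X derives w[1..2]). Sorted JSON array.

Convert to CNF:
  S -> T1 A | T2 T3
  A -> S X4 | T0 T1
  T0 -> d
  T1 -> a
  T2 -> b
  T3 -> c
  X4 -> A T0

CYK table (by increasing span) (cells [i..j] with 1 ≤ i ≤ j ≤ 2 only):
  T[1,1] 'd' = {T0}  orig:{}
  T[2,2] 'a' = {T1}  orig:{}
  T[1,2] 'da' = {A}

Original NTs in T[1,2] deriving "da": ["A"]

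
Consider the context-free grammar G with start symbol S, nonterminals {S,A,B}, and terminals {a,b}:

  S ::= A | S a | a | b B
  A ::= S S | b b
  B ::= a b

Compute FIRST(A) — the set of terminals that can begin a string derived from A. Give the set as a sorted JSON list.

Compute FIRST by fixpoint:
iter 1:
  A via A→b b: +{b}
  B via B→a b: +{a}
  S via S→A: +{b}
  S via S→a: +{a}
  S: {a,b}  A: {b}  B: {a}
iter 2:
  A via A→S S: +{a}
  S: {a,b}  A: {a,b}  B: {a}
iter 3: done
  S: {a,b}  A: {a,b}  B: {a}

FIRST(A) = ["a", "b"]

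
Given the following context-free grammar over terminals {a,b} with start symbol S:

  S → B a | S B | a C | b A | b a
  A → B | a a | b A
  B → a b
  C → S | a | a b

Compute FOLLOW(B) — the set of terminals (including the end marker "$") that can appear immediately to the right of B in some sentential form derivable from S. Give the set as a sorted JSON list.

FIRST iteration:
pass 1:
  A via A→a a: +{a}
  A via A→b A: +{b}
  B via B→a b: +{a}
  C via C→a: +{a}
  S via S→B a: +{a}
  S via S→b A: +{b}
  FIRST[S]={a,b}  FIRST[A]={a,b}  FIRST[B]={a}  FIRST[C]={a}
pass 2:
  C via C→S: +{b}
  FIRST[S]={a,b}  FIRST[A]={a,b}  FIRST[B]={a}  FIRST[C]={a,b}
pass 3: (stable)
  FIRST[S]={a,b}  FIRST[A]={a,b}  FIRST[B]={a}  FIRST[C]={a,b}

Compute FOLLOW by fixpoint:
FOLLOW(S) := {$}
[1]
  S→B a: FOLLOW(B) ⊇ FIRST(a) = {a}; new: +{a}
  S→S B: FOLLOW(S) ⊇ FIRST(B) = {a}; new: +{a}
  S→S B: FOLLOW(B) ⊇ FOLLOW(S) ⊇ {$,a}; new: +{$}
  S→a C: FOLLOW(C) ⊇ FOLLOW(S) ⊇ {$,a}; new: +{$,a}
  S→b A: FOLLOW(A) ⊇ FOLLOW(S) ⊇ {$,a}; new: +{$,a}
  S: {$,a}  A: {$,a}  B: {$,a}  C: {$,a}
[2] done
  S: {$,a}  A: {$,a}  B: {$,a}  C: {$,a}

FOLLOW(B) = ["$", "a"]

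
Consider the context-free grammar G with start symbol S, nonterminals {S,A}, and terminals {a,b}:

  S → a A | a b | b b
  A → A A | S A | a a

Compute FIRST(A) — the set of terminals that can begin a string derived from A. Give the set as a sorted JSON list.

FIRST sets, iterate to fixpoint:
pass 1:
  A via A→a a: +{a}
  S via S→a A: +{a}
  S via S→b b: +{b}
  FIRST[S]={a,b}  FIRST[A]={a}
pass 2:
  A via A→S A: +{b}
  FIRST[S]={a,b}  FIRST[A]={a,b}
pass 3: done
  FIRST[S]={a,b}  FIRST[A]={a,b}

FIRST(A) = ["a", "b"]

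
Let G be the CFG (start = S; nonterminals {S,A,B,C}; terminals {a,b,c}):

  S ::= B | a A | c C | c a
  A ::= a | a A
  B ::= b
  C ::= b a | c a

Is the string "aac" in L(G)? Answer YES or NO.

CNF form of G:
  S -> T0 A | T2 C | T2 T0 | b
  A -> T0 A | a
  B -> b
  C -> T1 T0 | T2 T0
  T0 -> a
  T1 -> b
  T2 -> c

Fill CYK table bottom-up:
  [0..0]={A,T0}  "a"  orig:{A}
  [1..1]={A,T0}  "a"  orig:{A}
  [2..2]={T2}  "c"  orig:{}
  [0..1]={A,S}  "aa"
  [1..2]=∅  "ac"
  [0..2]=∅  "aac"

S ∉ T[0,2] ⇒ NO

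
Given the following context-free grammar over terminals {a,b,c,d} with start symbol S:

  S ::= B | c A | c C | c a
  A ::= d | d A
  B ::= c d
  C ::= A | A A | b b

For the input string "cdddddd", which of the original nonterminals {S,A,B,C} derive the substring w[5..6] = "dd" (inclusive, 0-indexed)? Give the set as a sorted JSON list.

CNF form of G:
  S -> T1 A | T1 C | T1 T0 | T1 T3
  A -> T0 A | d
  B -> T1 T0
  C -> A A | T0 A | T2 T2 | d
  T0 -> d
  T1 -> c
  T2 -> b
  T3 -> a

CYK fill — only the sub-triangle for w[5..6]:
  cell(5,5) d: {A,C,T0}  orig:{A,C}
  cell(6,6) d: {A,C,T0}  orig:{A,C}
  cell(5,6) dd: {A,C}

Original NTs in T[5,6] deriving "dd": ["A", "C"]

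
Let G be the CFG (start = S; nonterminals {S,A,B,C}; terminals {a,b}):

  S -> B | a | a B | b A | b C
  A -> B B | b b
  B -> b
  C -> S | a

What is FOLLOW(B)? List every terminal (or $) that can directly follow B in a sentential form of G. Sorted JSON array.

FIRST sets, iterate to fixpoint:
iter 1:
  A via A→b b: +{b}
  B via B→b: +{b}
  C via C→a: +{a}
  S via S→B: +{b}
  S via S→a: +{a}
  FIRST(S)={a,b}  FIRST(A)={b}  FIRST(B)={b}  FIRST(C)={a}
iter 2:
  C via C→S: +{b}
  FIRST(S)={a,b}  FIRST(A)={b}  FIRST(B)={b}  FIRST(C)={a,b}
iter 3: — fixpoint
  FIRST(S)={a,b}  FIRST(A)={b}  FIRST(B)={b}  FIRST(C)={a,b}

Compute FOLLOW by fixpoint:
FOLLOW(S) := {$}
iter 1:
  A→B B: FOLLOW(B) ⊇ FIRST(B) = {b}; new: +{b}
  S→B: FOLLOW(B) ⊇ FOLLOW(S) ⊇ {$}; new: +{$}
  S→b A: FOLLOW(A) ⊇ FOLLOW(S) ⊇ {$}; new: +{$}
  S→b C: FOLLOW(C) ⊇ FOLLOW(S) ⊇ {$}; new: +{$}
  S: {$}  A: {$}  B: {$,b}  C: {$}
iter 2: (stable)
  S: {$}  A: {$}  B: {$,b}  C: {$}

FOLLOW(B) = ["$", "b"]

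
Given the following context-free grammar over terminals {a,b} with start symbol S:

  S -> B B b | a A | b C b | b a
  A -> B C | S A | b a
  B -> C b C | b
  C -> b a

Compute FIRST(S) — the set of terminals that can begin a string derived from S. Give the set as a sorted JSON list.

FIRST iteration:
pass 1:
  A via A→b a: +{b}
  B via B→b: +{b}
  C via C→b a: +{b}
  S via S→B B b: +{b}
  S via S→a A: +{a}
  FIRST[S]={a,b}  FIRST[A]={b}  FIRST[B]={b}  FIRST[C]={b}
pass 2:
  A via A→S A: +{a}
  FIRST[S]={a,b}  FIRST[A]={a,b}  FIRST[B]={b}  FIRST[C]={b}
pass 3: done
  FIRST[S]={a,b}  FIRST[A]={a,b}  FIRST[B]={b}  FIRST[C]={b}

FIRST(S) = ["a", "b"]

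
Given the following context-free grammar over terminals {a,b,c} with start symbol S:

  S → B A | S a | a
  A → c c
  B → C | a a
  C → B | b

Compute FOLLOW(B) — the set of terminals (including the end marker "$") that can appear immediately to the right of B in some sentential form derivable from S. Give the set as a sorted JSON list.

FIRST sets, iterate to fixpoint:
iter 1:
  A via A→c c: +{c}
  B via B→a a: +{a}
  C via C→B: +{a}
  C via C→b: +{b}
  S via S→B A: +{a}
  FIRST(S)={a}  FIRST(A)={c}  FIRST(B)={a}  FIRST(C)={a,b}
iter 2:
  B via B→C: +{b}
  S via S→B A: +{b}
  FIRST(S)={a,b}  FIRST(A)={c}  FIRST(B)={a,b}  FIRST(C)={a,b}
iter 3: (stable)
  FIRST(S)={a,b}  FIRST(A)={c}  FIRST(B)={a,b}  FIRST(C)={a,b}

Compute FOLLOW by fixpoint:
seed FOLLOW(S) with $
pass 1:
  S→B A: FOLLOW(B) ⊇ FIRST(A) = {c}; new: +{c}
  S→B A: FOLLOW(A) ⊇ FOLLOW(S) ⊇ {$}; new: +{$}
  S→S a: FOLLOW(S) ⊇ FIRST(a) = {a}; new: +{a}
  S: {$,a}  A: {$}  B: {c}  C: {}
pass 2:
  B→C: FOLLOW(C) ⊇ FOLLOW(B) ⊇ {c}; new: +{c}
  S→B A: FOLLOW(A) ⊇ FOLLOW(S) ⊇ {$,a}; new: +{a}
  S: {$,a}  A: {$,a}  B: {c}  C: {c}
pass 3: (stable)
  S: {$,a}  A: {$,a}  B: {c}  C: {c}

FOLLOW(B) = ["c"]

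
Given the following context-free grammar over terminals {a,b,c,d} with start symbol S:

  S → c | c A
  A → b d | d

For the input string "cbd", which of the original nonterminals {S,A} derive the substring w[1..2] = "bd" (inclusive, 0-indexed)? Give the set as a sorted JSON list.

CNF form of G:
  S -> T2 A | c
  A -> T0 T1 | d
  T0 -> b
  T1 -> d
  T2 -> c

CYK fill, restricted to cells inside w[1..2]:
  T[1,1] 'b' = {T0}  orig:{}
  T[2,2] 'd' = {A,T1}  orig:{A}
  T[1,2] 'bd' = {A}

Original NTs in T[1,2] deriving "bd": ["A"]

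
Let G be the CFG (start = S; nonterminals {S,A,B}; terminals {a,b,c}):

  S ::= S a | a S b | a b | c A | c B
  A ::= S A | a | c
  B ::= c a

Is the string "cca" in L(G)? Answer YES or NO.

Convert to CNF:
  S -> S T1 | T0 A | T0 B | T1 T2 | T1 X3
  A -> S A | a | c
  B -> T0 T1
  T0 -> c
  T1 -> a
  T2 -> b
  X3 -> S T2

Fill CYK table bottom-up:
  [0..0]={A,T0}  "c"  orig:{A}
  [1..1]={A,T0}  "c"  orig:{A}
  [2..2]={A,T1}  "a"  orig:{A}
  [0..1]={S}  "cc"
  [1..2]={B,S}  "ca"
  [0..2]={A,S}  "cca"

S ∈ T[0,2] ⇒ YES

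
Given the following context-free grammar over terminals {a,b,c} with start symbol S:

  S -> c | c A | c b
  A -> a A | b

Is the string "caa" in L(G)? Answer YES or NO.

Convert to CNF:
  S -> T1 A | T1 T2 | c
  A -> T0 A | b
  T0 -> a
  T1 -> c
  T2 -> b

Fill CYK table bottom-up:
  cell(0,0) c: {S,T1}  orig:{S}
  cell(1,1) a: {T0}  orig:{}
  cell(2,2) a: {T0}  orig:{}
  cell(0,1) ca: ∅
  cell(1,2) aa: ∅
  cell(0,2) caa: ∅

S ∉ T[0,2] ⇒ NO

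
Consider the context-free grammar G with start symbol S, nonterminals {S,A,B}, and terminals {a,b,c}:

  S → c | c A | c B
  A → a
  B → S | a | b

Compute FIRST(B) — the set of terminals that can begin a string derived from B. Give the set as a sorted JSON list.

FIRST iteration:
[1]
  A via A→a: +{a}
  B via B→a: +{a}
  B via B→b: +{b}
  S via S→c: +{c}
  S: {c}  A: {a}  B: {a,b}
[2]
  B via B→S: +{c}
  S: {c}  A: {a}  B: {a,b,c}
[3] — fixpoint
  S: {c}  A: {a}  B: {a,b,c}

FIRST(B) = ["a", "b", "c"]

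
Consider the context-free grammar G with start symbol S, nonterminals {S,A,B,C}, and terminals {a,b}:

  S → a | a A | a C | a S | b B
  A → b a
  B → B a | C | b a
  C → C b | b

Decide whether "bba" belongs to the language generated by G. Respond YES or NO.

Convert to CNF:
  S -> T0 B | T1 A | T1 C | T1 S | a
  A -> T0 T1
  B -> B T1 | C T0 | T0 T1 | b
  C -> C T0 | b
  T0 -> b
  T1 -> a

CYK table (by increasing span):
  [0..0]={B,C,T0}  "b"  orig:{B,C}
  [1..1]={B,C,T0}  "b"  orig:{B,C}
  [2..2]={S,T1}  "a"  orig:{S}
  [0..1]={B,C,S}  "bb"
  [1..2]={A,B}  "ba"
  [0..2]={B,S}  "bba"

S ∈ T[0,2] ⇒ YES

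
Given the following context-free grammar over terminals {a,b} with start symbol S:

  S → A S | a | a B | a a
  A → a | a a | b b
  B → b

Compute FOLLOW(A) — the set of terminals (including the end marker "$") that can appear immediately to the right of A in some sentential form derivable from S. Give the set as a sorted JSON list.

FIRST iteration:
[1]
  A via A→a: +{a}
  A via A→b b: +{b}
  B via B→b: +{b}
  S via S→A S: +{a,b}
  S: {a,b}  A: {a,b}  B: {b}
[2] done
  S: {a,b}  A: {a,b}  B: {b}

FOLLOW iteration:
FOLLOW(S) := {$}
iter 1:
  S→A S: FOLLOW(A) ⊇ FIRST(S) = {a,b}; new: +{a,b}
  S→a B: FOLLOW(B) ⊇ FOLLOW(S) ⊇ {$}; new: +{$}
  FOLLOW[S]={$}  FOLLOW[A]={a,b}  FOLLOW[B]={$}
iter 2: — fixpoint
  FOLLOW[S]={$}  FOLLOW[A]={a,b}  FOLLOW[B]={$}

FOLLOW(A) = ["a", "b"]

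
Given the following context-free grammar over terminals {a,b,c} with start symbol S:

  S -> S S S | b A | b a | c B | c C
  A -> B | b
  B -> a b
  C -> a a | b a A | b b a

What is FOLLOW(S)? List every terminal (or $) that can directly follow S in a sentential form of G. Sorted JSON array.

Compute FIRST by fixpoint:
pass 1:
  A via A→b: +{b}
  B via B→a b: +{a}
  C via C→a a: +{a}
  C via C→b a A: +{b}
  S via S→b A: +{b}
  S via S→c B: +{c}
  S: {b,c}  A: {b}  B: {a}  C: {a,b}
pass 2:
  A via A→B: +{a}
  S: {b,c}  A: {a,b}  B: {a}  C: {a,b}
pass 3: (stable)
  S: {b,c}  A: {a,b}  B: {a}  C: {a,b}

FOLLOW sets:
initialize: $ ∈ FOLLOW(S)
round 1:
  S→S S S: FOLLOW(S) ⊇ FIRST(S) = {b,c}; new: +{b,c}
  S→b A: FOLLOW(A) ⊇ FOLLOW(S) ⊇ {$,b,c}; new: +{$,b,c}
  S→c B: FOLLOW(B) ⊇ FOLLOW(S) ⊇ {$,b,c}; new: +{$,b,c}
  S→c C: FOLLOW(C) ⊇ FOLLOW(S) ⊇ {$,b,c}; new: +{$,b,c}
  S: {$,b,c}  A: {$,b,c}  B: {$,b,c}  C: {$,b,c}
round 2: — fixpoint
  S: {$,b,c}  A: {$,b,c}  B: {$,b,c}  C: {$,b,c}

FOLLOW(S) = ["$", "b", "c"]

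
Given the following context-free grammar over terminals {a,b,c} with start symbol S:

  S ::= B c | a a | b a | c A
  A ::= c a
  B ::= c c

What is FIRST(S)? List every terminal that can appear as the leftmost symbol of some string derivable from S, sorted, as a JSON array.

FIRST iteration:
iter 1:
  A via A→c a: +{c}
  B via B→c c: +{c}
  S via S→B c: +{c}
  S via S→a a: +{a}
  S via S→b a: +{b}
  FIRST[S]={a,b,c}  FIRST[A]={c}  FIRST[B]={c}
iter 2: (no change)
  FIRST[S]={a,b,c}  FIRST[A]={c}  FIRST[B]={c}

FIRST(S) = ["a", "b", "c"]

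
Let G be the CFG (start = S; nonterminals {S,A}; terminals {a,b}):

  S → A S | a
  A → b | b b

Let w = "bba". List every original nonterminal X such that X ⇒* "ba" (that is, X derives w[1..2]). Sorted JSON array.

CNF form of G:
  S -> A S | a
  A -> T0 T0 | b
  T0 -> b

Fill CYK table bottom-up (cells [i..j] with 1 ≤ i ≤ j ≤ 2 only):
  T[1,1] 'b' = {A,T0}  orig:{A}
  T[2,2] 'a' = {S}
  T[1,2] 'ba' = {S}

Original NTs in T[1,2] deriving "ba": ["S"]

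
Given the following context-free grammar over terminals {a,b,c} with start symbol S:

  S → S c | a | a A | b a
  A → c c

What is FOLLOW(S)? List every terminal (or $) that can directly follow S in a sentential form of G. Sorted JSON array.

FIRST iteration:
iter 1:
  A via A→c c: +{c}
  S via S→a: +{a}
  S via S→b a: +{b}
  FIRST[S]={a,b}  FIRST[A]={c}
iter 2: (no change)
  FIRST[S]={a,b}  FIRST[A]={c}

FOLLOW sets:
FOLLOW(S) := {$}
round 1:
  S→S c: FOLLOW(S) ⊇ FIRST(c) = {c}; new: +{c}
  S→a A: FOLLOW(A) ⊇ FOLLOW(S) ⊇ {$,c}; new: +{$,c}
  FOLLOW[S]={$,c}  FOLLOW[A]={$,c}
round 2: done
  FOLLOW[S]={$,c}  FOLLOW[A]={$,c}

FOLLOW(S) = ["$", "c"]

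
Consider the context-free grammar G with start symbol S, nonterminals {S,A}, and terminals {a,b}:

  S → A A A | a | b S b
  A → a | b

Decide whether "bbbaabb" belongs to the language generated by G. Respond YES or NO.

Convert to CNF:
  S -> A X1 | T0 X2 | a
  A -> a | b
  T0 -> b
  X1 -> A A
  X2 -> S T0

CYK table (by increasing span):
  T[0,0] 'b' = {A,T0}  orig:{A}
  T[1,1] 'b' = {A,T0}  orig:{A}
  T[2,2] 'b' = {A,T0}  orig:{A}
  T[3,3] 'a' = {A,S}
  T[4,4] 'a' = {A,S}
  T[5,5] 'b' = {A,T0}  orig:{A}
  T[6,6] 'b' = {A,T0}  orig:{A}
  T[0,1] 'bb' = {X1}  orig:{}
  T[1,2] 'bb' = {X1}  orig:{}
  T[2,3] 'ba' = {X1}  orig:{}
  T[3,4] 'aa' = {X1}  orig:{}
  T[4,5] 'ab' = {X1,X2}  orig:{}
  T[5,6] 'bb' = {X1}  orig:{}
  T[0,2] 'bbb' = {S}
  T[1,3] 'bba' = {S}
  T[2,4] 'baa' = {S}
  T[3,5] 'aab' = {S}
  T[4,6] 'abb' = {S}
  T[0,3] 'bbba' = ∅
  T[1,4] 'bbaa' = ∅
  T[2,5] 'baab' = {X2}  orig:{}
  T[3,6] 'aabb' = {X2}  orig:{}
  T[0,4] 'bbbaa' = ∅
  T[1,5] 'bbaab' = {S}
  T[2,6] 'baabb' = {S}
  T[0,5] 'bbbaab' = ∅
  T[1,6] 'bbaabb' = {X2}  orig:{}
  T[0,6] 'bbbaabb' = {S}

S ∈ T[0,6] ⇒ YES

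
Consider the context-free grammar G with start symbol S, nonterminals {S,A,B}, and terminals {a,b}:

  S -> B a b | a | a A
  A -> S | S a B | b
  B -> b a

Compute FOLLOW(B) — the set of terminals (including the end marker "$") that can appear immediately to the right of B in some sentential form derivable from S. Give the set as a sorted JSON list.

Compute FIRST by fixpoint:
iter 1:
  A via A→b: +{b}
  B via B→b a: +{b}
  S via S→B a b: +{b}
  S via S→a: +{a}
  FIRST(S)={a,b}  FIRST(A)={b}  FIRST(B)={b}
iter 2:
  A via A→S: +{a}
  FIRST(S)={a,b}  FIRST(A)={a,b}  FIRST(B)={b}
iter 3: done
  FIRST(S)={a,b}  FIRST(A)={a,b}  FIRST(B)={b}

FOLLOW iteration:
seed FOLLOW(S) with $
iter 1:
  A→S a B: FOLLOW(S) ⊇ FIRST(a) = {a}; new: +{a}
  S→B a b: FOLLOW(B) ⊇ FIRST(a) = {a}; new: +{a}
  S→a A: FOLLOW(A) ⊇ FOLLOW(S) ⊇ {$,a}; new: +{$,a}
  S: {$,a}  A: {$,a}  B: {a}
iter 2:
  A→S a B: FOLLOW(B) ⊇ FOLLOW(A) ⊇ {$,a}; new: +{$}
  S: {$,a}  A: {$,a}  B: {$,a}
iter 3: (no change)
  S: {$,a}  A: {$,a}  B: {$,a}

FOLLOW(B) = ["$", "a"]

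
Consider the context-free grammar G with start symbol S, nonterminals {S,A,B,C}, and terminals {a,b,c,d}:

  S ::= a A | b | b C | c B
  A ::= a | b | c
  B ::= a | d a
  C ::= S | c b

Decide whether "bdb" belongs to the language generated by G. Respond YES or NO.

Convert to CNF:
  S -> T1 A | T2 C | T3 B | b
  A -> a | b | c
  B -> T0 T1 | a
  C -> T1 A | T2 C | T3 B | T3 T2 | b
  T0 -> d
  T1 -> a
  T2 -> b
  T3 -> c

CYK table (by increasing span):
  T[0,0] 'b' = {A,C,S,T2}  orig:{A,C,S}
  T[1,1] 'd' = {T0}  orig:{}
  T[2,2] 'b' = {A,C,S,T2}  orig:{A,C,S}
  T[0,1] 'bd' = ∅
  T[1,2] 'db' = ∅
  T[0,2] 'bdb' = ∅

S ∉ T[0,2] ⇒ NO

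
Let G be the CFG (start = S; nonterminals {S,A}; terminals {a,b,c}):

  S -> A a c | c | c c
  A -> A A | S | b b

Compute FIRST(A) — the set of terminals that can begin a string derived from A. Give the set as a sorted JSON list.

FIRST iteration:
[1]
  A via A→b b: +{b}
  S via S→A a c: +{b}
  S via S→c: +{c}
  FIRST[S]={b,c}  FIRST[A]={b}
[2]
  A via A→S: +{c}
  FIRST[S]={b,c}  FIRST[A]={b,c}
[3] done
  FIRST[S]={b,c}  FIRST[A]={b,c}

FIRST(A) = ["b", "c"]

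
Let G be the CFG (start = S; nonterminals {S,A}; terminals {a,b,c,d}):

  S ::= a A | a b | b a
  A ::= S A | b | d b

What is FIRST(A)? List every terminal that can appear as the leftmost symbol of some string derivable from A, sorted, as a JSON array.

Compute FIRST by fixpoint:
round 1:
  A via A→b: +{b}
  A via A→d b: +{d}
  S via S→a A: +{a}
  S via S→b a: +{b}
  FIRST(S)={a,b}  FIRST(A)={b,d}
round 2:
  A via A→S A: +{a}
  FIRST(S)={a,b}  FIRST(A)={a,b,d}
round 3: — fixpoint
  FIRST(S)={a,b}  FIRST(A)={a,b,d}

FIRST(A) = ["a", "b", "d"]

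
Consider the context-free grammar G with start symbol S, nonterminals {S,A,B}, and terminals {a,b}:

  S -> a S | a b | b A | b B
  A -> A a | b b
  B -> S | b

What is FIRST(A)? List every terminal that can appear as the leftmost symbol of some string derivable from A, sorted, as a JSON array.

FIRST iteration:
iter 1:
  A via A→b b: +{b}
  B via B→b: +{b}
  S via S→a S: +{a}
  S via S→b A: +{b}
  FIRST(S)={a,b}  FIRST(A)={b}  FIRST(B)={b}
iter 2:
  B via B→S: +{a}
  FIRST(S)={a,b}  FIRST(A)={b}  FIRST(B)={a,b}
iter 3: (stable)
  FIRST(S)={a,b}  FIRST(A)={b}  FIRST(B)={a,b}

FIRST(A) = ["b"]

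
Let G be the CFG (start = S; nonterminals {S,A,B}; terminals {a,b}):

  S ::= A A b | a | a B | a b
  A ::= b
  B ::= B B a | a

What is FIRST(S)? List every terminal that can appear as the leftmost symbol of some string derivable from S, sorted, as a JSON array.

FIRST sets, iterate to fixpoint:
iter 1:
  A via A→b: +{b}
  B via B→a: +{a}
  S via S→A A b: +{b}
  S via S→a: +{a}
  FIRST(S)={a,b}  FIRST(A)={b}  FIRST(B)={a}
iter 2: — fixpoint
  FIRST(S)={a,b}  FIRST(A)={b}  FIRST(B)={a}

FIRST(S) = ["a", "b"]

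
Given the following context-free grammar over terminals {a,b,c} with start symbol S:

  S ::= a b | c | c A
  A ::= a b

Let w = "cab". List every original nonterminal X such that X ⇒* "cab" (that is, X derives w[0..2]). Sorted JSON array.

CNF form of G:
  S -> T0 T1 | T2 A | c
  A -> T0 T1
  T0 -> a
  T1 -> b
  T2 -> c

Fill CYK table bottom-up, restricted to cells inside w[0..2]:
  cell(0,0) c: {S,T2}  orig:{S}
  cell(1,1) a: {T0}  orig:{}
  cell(2,2) b: {T1}  orig:{}
  cell(0,1) ca: ∅
  cell(1,2) ab: {A,S}
  cell(0,2) cab: {S}

Original NTs in T[0,2] deriving "cab": ["S"]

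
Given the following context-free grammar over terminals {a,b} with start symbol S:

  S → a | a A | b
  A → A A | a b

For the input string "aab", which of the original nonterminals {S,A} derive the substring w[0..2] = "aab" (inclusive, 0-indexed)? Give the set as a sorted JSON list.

CNF form of G:
  S -> T0 A | a | b
  A -> A A | T0 T1
  T0 -> a
  T1 -> b

CYK table (by increasing span), restricted to cells inside w[0..2]:
  cell(0,0) a: {S,T0}  orig:{S}
  cell(1,1) a: {S,T0}  orig:{S}
  cell(2,2) b: {S,T1}  orig:{S}
  cell(0,1) aa: ∅
  cell(1,2) ab: {A}
  cell(0,2) aab: {S}

Original NTs in T[0,2] deriving "aab": ["S"]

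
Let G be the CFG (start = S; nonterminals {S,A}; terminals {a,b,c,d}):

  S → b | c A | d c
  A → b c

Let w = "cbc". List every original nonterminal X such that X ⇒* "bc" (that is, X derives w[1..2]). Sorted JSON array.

Convert to CNF:
  S -> T1 A | T2 T1 | b
  A -> T0 T1
  T0 -> b
  T1 -> c
  T2 -> d

Fill CYK table bottom-up — only the sub-triangle for w[1..2]:
  [1..1]={S,T0}  "b"  orig:{S}
  [2..2]={T1}  "c"  orig:{}
  [1..2]={A}  "bc"

Original NTs in T[1,2] deriving "bc": ["A"]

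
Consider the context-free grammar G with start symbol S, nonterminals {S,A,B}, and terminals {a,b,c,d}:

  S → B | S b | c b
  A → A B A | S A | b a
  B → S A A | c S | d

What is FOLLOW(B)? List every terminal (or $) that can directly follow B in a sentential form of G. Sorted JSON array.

FIRST sets, iterate to fixpoint:
iter 1:
  A via A→b a: +{b}
  B via B→c S: +{c}
  B via B→d: +{d}
  S via S→B: +{c,d}
  FIRST(S)={c,d}  FIRST(A)={b}  FIRST(B)={c,d}
iter 2:
  A via A→S A: +{c,d}
  FIRST(S)={c,d}  FIRST(A)={b,c,d}  FIRST(B)={c,d}
iter 3: — fixpoint
  FIRST(S)={c,d}  FIRST(A)={b,c,d}  FIRST(B)={c,d}

FOLLOW sets:
FOLLOW(S) := {$}
[1]
  A→A B A: FOLLOW(A) ⊇ FIRST(B) = {c,d}; new: +{c,d}
  A→A B A: FOLLOW(B) ⊇ FIRST(A) = {b,c,d}; new: +{b,c,d}
  A→S A: FOLLOW(S) ⊇ FIRST(A) = {b,c,d}; new: +{b,c,d}
  B→S A A: FOLLOW(A) ⊇ FIRST(A) = {b,c,d}; new: +{b}
  S→B: FOLLOW(B) ⊇ FOLLOW(S) ⊇ {$,b,c,d}; new: +{$}
  FOLLOW[S]={$,b,c,d}  FOLLOW[A]={b,c,d}  FOLLOW[B]={$,b,c,d}
[2]
  B→S A A: FOLLOW(A) ⊇ FOLLOW(B) ⊇ {$,b,c,d}; new: +{$}
  FOLLOW[S]={$,b,c,d}  FOLLOW[A]={$,b,c,d}  FOLLOW[B]={$,b,c,d}
[3] done
  FOLLOW[S]={$,b,c,d}  FOLLOW[A]={$,b,c,d}  FOLLOW[B]={$,b,c,d}

FOLLOW(B) = ["$", "b", "c", "d"]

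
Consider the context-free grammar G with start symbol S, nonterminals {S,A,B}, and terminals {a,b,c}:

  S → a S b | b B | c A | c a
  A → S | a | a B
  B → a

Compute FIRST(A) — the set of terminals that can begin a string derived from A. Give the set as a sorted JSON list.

FIRST iteration:
round 1:
  A via A→a: +{a}
  B via B→a: +{a}
  S via S→a S b: +{a}
  S via S→b B: +{b}
  S via S→c A: +{c}
  S: {a,b,c}  A: {a}  B: {a}
round 2:
  A via A→S: +{b,c}
  S: {a,b,c}  A: {a,b,c}  B: {a}
round 3: — fixpoint
  S: {a,b,c}  A: {a,b,c}  B: {a}

FIRST(A) = ["a", "b", "c"]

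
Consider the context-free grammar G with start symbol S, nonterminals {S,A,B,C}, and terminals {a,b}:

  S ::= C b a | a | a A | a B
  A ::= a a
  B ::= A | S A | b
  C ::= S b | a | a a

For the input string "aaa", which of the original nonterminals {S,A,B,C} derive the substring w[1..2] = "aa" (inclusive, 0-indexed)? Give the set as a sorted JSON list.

CNF form of G:
  S -> C X2 | T0 A | T0 B | a
  A -> T0 T0
  B -> S A | T0 T0 | b
  C -> S T1 | T0 T0 | a
  T0 -> a
  T1 -> b
  X2 -> T1 T0

CYK table (by increasing span), restricted to cells inside w[1..2]:
  [1..1]={C,S,T0}  "a"  orig:{C,S}
  [2..2]={C,S,T0}  "a"  orig:{C,S}
  [1..2]={A,B,C}  "aa"

Original NTs in T[1,2] deriving "aa": ["A", "B", "C"]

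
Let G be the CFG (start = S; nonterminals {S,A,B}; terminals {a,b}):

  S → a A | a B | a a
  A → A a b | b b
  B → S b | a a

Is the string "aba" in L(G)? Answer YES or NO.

CNF form of G:
  S -> T0 A | T0 B | T0 T0
  A -> A X2 | T1 T1
  B -> S T1 | T0 T0
  T0 -> a
  T1 -> b
  X2 -> T0 T1

CYK fill:
  cell(0,0) a: {T0}  orig:{}
  cell(1,1) b: {T1}  orig:{}
  cell(2,2) a: {T0}  orig:{}
  cell(0,1) ab: {X2}  orig:{}
  cell(1,2) ba: ∅
  cell(0,2) aba: ∅

S ∉ T[0,2] ⇒ NO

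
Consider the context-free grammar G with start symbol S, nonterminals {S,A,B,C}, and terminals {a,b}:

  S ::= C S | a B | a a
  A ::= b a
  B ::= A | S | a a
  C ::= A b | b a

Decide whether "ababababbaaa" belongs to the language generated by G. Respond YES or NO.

CNF form of G:
  S -> C S | T1 B | T1 T1
  A -> T0 T1
  B -> C S | T0 T1 | T1 B | T1 T1
  C -> A T0 | T0 T1
  T0 -> b
  T1 -> a

CYK table (by increasing span):
  [0..0]={T1}  "a"  orig:{}
  [1..1]={T0}  "b"  orig:{}
  [2..2]={T1}  "a"  orig:{}
  [3..3]={T0}  "b"  orig:{}
  [4..4]={T1}  "a"  orig:{}
  [5..5]={T0}  "b"  orig:{}
  [6..6]={T1}  "a"  orig:{}
  [7..7]={T0}  "b"  orig:{}
  [8..8]={T0}  "b"  orig:{}
  [9..9]={T1}  "a"  orig:{}
  [10..10]={T1}  "a"  orig:{}
  [11..11]={T1}  "a"  orig:{}
  [0..1]=∅  "ab"
  [1..2]={A,B,C}  "ba"
  [2..3]=∅  "ab"
  [3..4]={A,B,C}  "ba"
  [4..5]=∅  "ab"
  [5..6]={A,B,C}  "ba"
  [6..7]=∅  "ab"
  [7..8]=∅  "bb"
  [8..9]={A,B,C}  "ba"
  [9..10]={B,S}  "aa"
  [10..11]={B,S}  "aa"
  [0..2]={B,S}  "aba"
  [1..3]={C}  "bab"
  [2..4]={B,S}  "aba"
  [3..5]={C}  "bab"
  [4..6]={B,S}  "aba"
  [5..7]={C}  "bab"
  [6..8]=∅  "abb"
  [7..9]=∅  "bba"
  [8..10]=∅  "baa"
  [9..11]={B,S}  "aaa"
  [0..3]=∅  "abab"
  [1..4]=∅  "baba"
  [2..5]=∅  "abab"
  [3..6]=∅  "baba"
  [4..7]=∅  "abab"
  [5..8]=∅  "babb"
  [6..9]=∅  "abba"
  [7..10]=∅  "bbaa"
  [8..11]={B,S}  "baaa"
  [0..4]=∅  "ababa"
  [1..5]=∅  "babab"
  [2..6]=∅  "ababa"
  [3..7]=∅  "babab"
  [4..8]=∅  "ababb"
  [5..9]=∅  "babba"
  [6..10]=∅  "abbaa"
  [7..11]=∅  "bbaaa"
  [0..5]=∅  "ababab"
  [1..6]={B,S}  "bababa"
  [2..7]=∅  "ababab"
  [3..8]=∅  "bababb"
  [4..9]=∅  "ababba"
  [5..10]=∅  "babbaa"
  [6..11]=∅  "abbaaa"
  [0..6]={B,S}  "abababa"
  [1..7]=∅  "bababab"
  [2..8]=∅  "abababb"
  [3..9]=∅  "bababba"
  [4..10]=∅  "ababbaa"
  [5..11]={B,S}  "babbaaa"
  [0..7]=∅  "abababab"
  [1..8]=∅  "babababb"
  [2..9]=∅  "abababba"
  [3..10]=∅  "bababbaa"
  [4..11]={B,S}  "ababbaaa"
  [0..8]=∅  "ababababb"
  [1..9]=∅  "babababba"
  [2..10]=∅  "abababbaa"
  [3..11]={B,S}  "bababbaaa"
  [0..9]=∅  "ababababba"
  [1..10]=∅  "babababbaa"
  [2..11]={B,S}  "abababbaaa"
  [0..10]=∅  "ababababbaa"
  [1..11]={B,S}  "babababbaaa"
  [0..11]={B,S}  "ababababbaaa"

S ∈ T[0,11] ⇒ YES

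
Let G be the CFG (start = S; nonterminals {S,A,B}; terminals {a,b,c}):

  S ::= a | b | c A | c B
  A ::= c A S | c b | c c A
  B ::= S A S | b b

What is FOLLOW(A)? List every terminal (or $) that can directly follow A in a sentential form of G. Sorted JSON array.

Compute FIRST by fixpoint:
round 1:
  A via A→c A S: +{c}
  B via B→b b: +{b}
  S via S→a: +{a}
  S via S→b: +{b}
  S via S→c A: +{c}
  FIRST(S)={a,b,c}  FIRST(A)={c}  FIRST(B)={b}
round 2:
  B via B→S A S: +{a,c}
  FIRST(S)={a,b,c}  FIRST(A)={c}  FIRST(B)={a,b,c}
round 3: (no change)
  FIRST(S)={a,b,c}  FIRST(A)={c}  FIRST(B)={a,b,c}

FOLLOW sets:
FOLLOW(S) := {$}
iter 1:
  A→c A S: FOLLOW(A) ⊇ FIRST(S) = {a,b,c}; new: +{a,b,c}
  A→c A S: FOLLOW(S) ⊇ FOLLOW(A) ⊇ {a,b,c}; new: +{a,b,c}
  S→c A: FOLLOW(A) ⊇ FOLLOW(S) ⊇ {$,a,b,c}; new: +{$}
  S→c B: FOLLOW(B) ⊇ FOLLOW(S) ⊇ {$,a,b,c}; new: +{$,a,b,c}
  FOLLOW[S]={$,a,b,c}  FOLLOW[A]={$,a,b,c}  FOLLOW[B]={$,a,b,c}
iter 2: done
  FOLLOW[S]={$,a,b,c}  FOLLOW[A]={$,a,b,c}  FOLLOW[B]={$,a,b,c}

FOLLOW(A) = ["$", "a", "b", "c"]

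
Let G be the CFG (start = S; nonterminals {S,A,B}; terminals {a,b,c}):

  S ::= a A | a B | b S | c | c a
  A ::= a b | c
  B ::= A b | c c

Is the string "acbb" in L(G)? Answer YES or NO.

CNF form of G:
  S -> T0 A | T0 B | T1 S | T2 T0 | c
  A -> T0 T1 | c
  B -> A T1 | T2 T2
  T0 -> a
  T1 -> b
  T2 -> c

Fill CYK table bottom-up:
  cell(0,0) a: {T0}  orig:{}
  cell(1,1) c: {A,S,T2}  orig:{A,S}
  cell(2,2) b: {T1}  orig:{}
  cell(3,3) b: {T1}  orig:{}
  cell(0,1) ac: {S}
  cell(1,2) cb: {B}
  cell(2,3) bb: ∅
  cell(0,2) acb: {S}
  cell(1,3) cbb: ∅
  cell(0,3) acbb: ∅

S ∉ T[0,3] ⇒ NO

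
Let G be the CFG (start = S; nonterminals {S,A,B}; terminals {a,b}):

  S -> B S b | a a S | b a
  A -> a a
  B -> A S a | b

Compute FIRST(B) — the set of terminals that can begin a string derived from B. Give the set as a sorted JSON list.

Compute FIRST by fixpoint:
iter 1:
  A via A→a a: +{a}
  B via B→A S a: +{a}
  B via B→b: +{b}
  S via S→B S b: +{a,b}
  FIRST(S)={a,b}  FIRST(A)={a}  FIRST(B)={a,b}
iter 2: (no change)
  FIRST(S)={a,b}  FIRST(A)={a}  FIRST(B)={a,b}

FIRST(B) = ["a", "b"]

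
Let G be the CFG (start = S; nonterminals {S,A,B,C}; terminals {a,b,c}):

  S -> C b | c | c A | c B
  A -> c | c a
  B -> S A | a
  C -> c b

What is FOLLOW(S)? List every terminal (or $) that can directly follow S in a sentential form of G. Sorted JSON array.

FIRST sets, iterate to fixpoint:
iter 1:
  A via A→c: +{c}
  B via B→a: +{a}
  C via C→c b: +{c}
  S via S→C b: +{c}
  FIRST(S)={c}  FIRST(A)={c}  FIRST(B)={a}  FIRST(C)={c}
iter 2:
  B via B→S A: +{c}
  FIRST(S)={c}  FIRST(A)={c}  FIRST(B)={a,c}  FIRST(C)={c}
iter 3: (stable)
  FIRST(S)={c}  FIRST(A)={c}  FIRST(B)={a,c}  FIRST(C)={c}

Compute FOLLOW by fixpoint:
FOLLOW(S) := {$}
iter 1:
  B→S A: FOLLOW(S) ⊇ FIRST(A) = {c}; new: +{c}
  S→C b: FOLLOW(C) ⊇ FIRST(b) = {b}; new: +{b}
  S→c A: FOLLOW(A) ⊇ FOLLOW(S) ⊇ {$,c}; new: +{$,c}
  S→c B: FOLLOW(B) ⊇ FOLLOW(S) ⊇ {$,c}; new: +{$,c}
  FOLLOW(S)={$,c}  FOLLOW(A)={$,c}  FOLLOW(B)={$,c}  FOLLOW(C)={b}
iter 2: done
  FOLLOW(S)={$,c}  FOLLOW(A)={$,c}  FOLLOW(B)={$,c}  FOLLOW(C)={b}

FOLLOW(S) = ["$", "c"]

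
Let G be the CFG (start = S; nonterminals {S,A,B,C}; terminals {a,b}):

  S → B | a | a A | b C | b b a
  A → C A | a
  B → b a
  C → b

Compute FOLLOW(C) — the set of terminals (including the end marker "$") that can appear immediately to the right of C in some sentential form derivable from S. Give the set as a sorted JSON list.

FIRST iteration:
pass 1:
  A via A→a: +{a}
  B via B→b a: +{b}
  C via C→b: +{b}
  S via S→B: +{b}
  S via S→a: +{a}
  FIRST(S)={a,b}  FIRST(A)={a}  FIRST(B)={b}  FIRST(C)={b}
pass 2:
  A via A→C A: +{b}
  FIRST(S)={a,b}  FIRST(A)={a,b}  FIRST(B)={b}  FIRST(C)={b}
pass 3: — fixpoint
  FIRST(S)={a,b}  FIRST(A)={a,b}  FIRST(B)={b}  FIRST(C)={b}

FOLLOW sets:
initialize: $ ∈ FOLLOW(S)
pass 1:
  A→C A: FOLLOW(C) ⊇ FIRST(A) = {a,b}; new: +{a,b}
  S→B: FOLLOW(B) ⊇ FOLLOW(S) ⊇ {$}; new: +{$}
  S→a A: FOLLOW(A) ⊇ FOLLOW(S) ⊇ {$}; new: +{$}
  S→b C: FOLLOW(C) ⊇ FOLLOW(S) ⊇ {$}; new: +{$}
  FOLLOW(S)={$}  FOLLOW(A)={$}  FOLLOW(B)={$}  FOLLOW(C)={$,a,b}
pass 2: (no change)
  FOLLOW(S)={$}  FOLLOW(A)={$}  FOLLOW(B)={$}  FOLLOW(C)={$,a,b}

FOLLOW(C) = ["$", "a", "b"]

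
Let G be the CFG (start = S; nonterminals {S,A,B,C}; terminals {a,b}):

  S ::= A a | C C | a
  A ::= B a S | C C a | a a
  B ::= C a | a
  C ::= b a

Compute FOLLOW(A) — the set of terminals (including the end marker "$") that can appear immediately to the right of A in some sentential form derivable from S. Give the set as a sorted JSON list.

Compute FIRST by fixpoint:
iter 1:
  A via A→a a: +{a}
  B via B→a: +{a}
  C via C→b a: +{b}
  S via S→A a: +{a}
  S via S→C C: +{b}
  FIRST[S]={a,b}  FIRST[A]={a}  FIRST[B]={a}  FIRST[C]={b}
iter 2:
  A via A→C C a: +{b}
  B via B→C a: +{b}
  FIRST[S]={a,b}  FIRST[A]={a,b}  FIRST[B]={a,b}  FIRST[C]={b}
iter 3: done
  FIRST[S]={a,b}  FIRST[A]={a,b}  FIRST[B]={a,b}  FIRST[C]={b}

FOLLOW iteration:
initialize: $ ∈ FOLLOW(S)
iter 1:
  A→B a S: FOLLOW(B) ⊇ FIRST(a) = {a}; new: +{a}
  A→C C a: FOLLOW(C) ⊇ FIRST(C) = {b}; new: +{b}
  A→C C a: FOLLOW(C) ⊇ FIRST(a) = {a}; new: +{a}
  S→A a: FOLLOW(A) ⊇ FIRST(a) = {a}; new: +{a}
  S→C C: FOLLOW(C) ⊇ FOLLOW(S) ⊇ {$}; new: +{$}
  S: {$}  A: {a}  B: {a}  C: {$,a,b}
iter 2:
  A→B a S: FOLLOW(S) ⊇ FOLLOW(A) ⊇ {a}; new: +{a}
  S: {$,a}  A: {a}  B: {a}  C: {$,a,b}
iter 3: done
  S: {$,a}  A: {a}  B: {a}  C: {$,a,b}

FOLLOW(A) = ["a"]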